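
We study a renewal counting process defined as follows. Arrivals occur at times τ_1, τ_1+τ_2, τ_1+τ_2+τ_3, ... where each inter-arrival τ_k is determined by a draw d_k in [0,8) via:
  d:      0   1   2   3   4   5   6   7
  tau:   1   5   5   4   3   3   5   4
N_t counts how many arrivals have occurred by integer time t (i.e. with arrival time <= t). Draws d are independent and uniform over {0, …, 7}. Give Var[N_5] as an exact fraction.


Inter-arrival values over d=0..7: [1, 5, 5, 4, 3, 3, 5, 4]
Each d has probability 1/8, so the pmf of τ is: f(1) = 1/8, f(3) = 1/4, f(4) = 1/4, f(5) = 3/8
Let p_n(j) = P(N_n = j), with p_0 = [1]. Condition on τ_1: p_n(0) = P(τ > n), and for j >= 1, p_n(j) = Σ_{k<=n} f(k)·p_{n−k}(j−1)
p_1 = [7/8, 1/8]  (j = 0..1)
p_2 = [7/8, 7/64, 1/64]  (j = 0..2)
p_3 = [5/8, 23/64, 7/512, 1/512]  (j = 0..3)
p_4 = [3/8, 35/64, 39/512, 7/4096, 1/4096]  (j = 0..4)
p_5 = [0, 55/64, 65/512, 55/4096, 7/32768, 1/32768]  (j = 0..5)
E[N_5] = Σ j·p_5(j) = 37833/32768;  E[N_5²] = Σ j²·p_5(j) = 48897/32768
Var[N_5] = 48897/32768 − (37833/32768)² = 170921007/1073741824

170921007/1073741824


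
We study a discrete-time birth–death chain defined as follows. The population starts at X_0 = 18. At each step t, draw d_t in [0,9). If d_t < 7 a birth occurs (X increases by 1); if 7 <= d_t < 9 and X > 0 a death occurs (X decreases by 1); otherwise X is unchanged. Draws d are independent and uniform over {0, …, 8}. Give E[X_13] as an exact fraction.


X can drop by at most 1 per step and X_0 = 18 > T = 13, so X_t >= 18 − t >= 5 > 0 for every t <= 13: the floor at 0 (the 'and X > 0' condition) never binds. Hence X_13 = X_0 + Σ_{t<13} Y_t with i.i.d. increments Y_t = y(d_t) ∈ {+1, −1, 0}.
Outcome values over d=0..8: [1, 1, 1, 1, 1, 1, 1, -1, -1]
Σy = 5, Σy² = 9, M = 9
μ = 5/9 = 5/9,  σ² = 9/9 − (5/9)² = 56/81
E[X_13] = 18 + 13·(5/9) = 227/9

227/9


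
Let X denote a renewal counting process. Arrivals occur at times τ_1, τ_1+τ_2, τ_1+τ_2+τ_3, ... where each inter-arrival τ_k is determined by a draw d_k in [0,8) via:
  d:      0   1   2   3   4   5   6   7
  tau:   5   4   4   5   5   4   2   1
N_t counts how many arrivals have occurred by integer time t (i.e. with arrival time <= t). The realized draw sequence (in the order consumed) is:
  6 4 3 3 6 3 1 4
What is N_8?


2

draw d_1=6: τ_1=2, arrival time A_1=2
draw d_2=4: τ_2=5, arrival time A_2=7
draw d_3=3: τ_3=5, arrival time A_3=12
draw d_4=3: τ_4=5, arrival time A_4=17
draw d_5=6: τ_5=2, arrival time A_5=19
draw d_6=3: τ_6=5, arrival time A_6=24
draw d_7=1: τ_7=4, arrival time A_7=28
draw d_8=4: τ_8=5, arrival time A_8=33
N_t over t=0..8: 0:0 1:0 2:1 3:1 4:1 5:1 6:1 7:2 8:2


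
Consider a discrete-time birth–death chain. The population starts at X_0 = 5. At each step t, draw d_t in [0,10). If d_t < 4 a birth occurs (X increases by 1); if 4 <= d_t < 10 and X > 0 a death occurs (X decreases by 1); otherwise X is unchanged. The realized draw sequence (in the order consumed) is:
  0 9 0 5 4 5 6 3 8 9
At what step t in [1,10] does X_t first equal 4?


t=0: X=5, d=0 → birth, X_1=6
t=1: X=6, d=9 → death, X_2=5
t=2: X=5, d=0 → birth, X_3=6
t=3: X=6, d=5 → death, X_4=5
t=4: X=5, d=4 → death, X_5=4
t=5: X=4, d=5 → death, X_6=3
t=6: X=3, d=6 → death, X_7=2
t=7: X=2, d=3 → birth, X_8=3
t=8: X=3, d=8 → death, X_9=2
t=9: X=2, d=9 → death, X_10=1

5


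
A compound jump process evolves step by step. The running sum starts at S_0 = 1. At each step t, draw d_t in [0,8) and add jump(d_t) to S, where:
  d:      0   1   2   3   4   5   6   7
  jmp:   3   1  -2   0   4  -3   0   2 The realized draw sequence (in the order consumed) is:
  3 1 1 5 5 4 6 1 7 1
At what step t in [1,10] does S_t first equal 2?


t=0: S=1, d=3, jump=0, S_1=1
t=1: S=1, d=1, jump=1, S_2=2
t=2: S=2, d=1, jump=1, S_3=3
t=3: S=3, d=5, jump=-3, S_4=0
t=4: S=0, d=5, jump=-3, S_5=-3
t=5: S=-3, d=4, jump=4, S_6=1
t=6: S=1, d=6, jump=0, S_7=1
t=7: S=1, d=1, jump=1, S_8=2
t=8: S=2, d=7, jump=2, S_9=4
t=9: S=4, d=1, jump=1, S_10=5

2


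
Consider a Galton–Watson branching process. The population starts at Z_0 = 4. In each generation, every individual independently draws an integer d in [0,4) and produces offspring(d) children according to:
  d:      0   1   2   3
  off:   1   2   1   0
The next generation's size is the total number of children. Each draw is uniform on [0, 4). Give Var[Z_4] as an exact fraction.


8

Outcome values over d=0..3: [1, 2, 1, 0]
Σy = 4, Σy² = 6, M = 4
μ = 4/4 = 1,  σ² = 6/4 − (1)² = 1/2
V_0 = 0, E_0 = 4
V_1 = 1/2·E_0 + (1)²·V_0 = 2;  E_1 = 4
V_2 = 1/2·E_1 + (1)²·V_1 = 4;  E_2 = 4
V_3 = 1/2·E_2 + (1)²·V_2 = 6;  E_3 = 4
V_4 = 1/2·E_3 + (1)²·V_3 = 8;  E_4 = 4


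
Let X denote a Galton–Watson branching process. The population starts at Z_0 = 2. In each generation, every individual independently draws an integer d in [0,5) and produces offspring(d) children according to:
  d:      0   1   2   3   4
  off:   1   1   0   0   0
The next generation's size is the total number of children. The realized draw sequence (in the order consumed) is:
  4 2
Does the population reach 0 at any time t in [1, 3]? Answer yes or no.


gen 0: Z_0=2, draws=[4, 2], offspring=[0, 0], Z_1=0
gen 1: Z_1=0, draws=[], offspring=[], Z_2=0
gen 2: Z_2=0, draws=[], offspring=[], Z_3=0

yes


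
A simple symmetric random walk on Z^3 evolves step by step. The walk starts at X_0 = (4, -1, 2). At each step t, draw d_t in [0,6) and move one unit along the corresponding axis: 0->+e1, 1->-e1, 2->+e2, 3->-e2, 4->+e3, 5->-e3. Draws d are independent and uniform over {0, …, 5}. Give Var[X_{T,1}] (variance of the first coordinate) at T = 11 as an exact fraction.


11/3

Outcome values over d=0..5: [1, -1, 0, 0, 0, 0]
Σy = 0, Σy² = 2, M = 6
μ = 0/6 = 0,  σ² = 2/6 − (0)² = 1/3
Independent increments: Var[X_11] = 11·σ² = 11·(1/3) = 11/3


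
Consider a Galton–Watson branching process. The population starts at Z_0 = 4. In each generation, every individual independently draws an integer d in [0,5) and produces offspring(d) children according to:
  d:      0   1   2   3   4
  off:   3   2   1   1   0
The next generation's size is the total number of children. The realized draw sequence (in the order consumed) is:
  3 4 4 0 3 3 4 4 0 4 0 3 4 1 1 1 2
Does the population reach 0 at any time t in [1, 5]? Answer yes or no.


no

gen 0: Z_0=4, draws=[3, 4, 4, 0], offspring=[1, 0, 0, 3], Z_1=4
gen 1: Z_1=4, draws=[3, 3, 4, 4], offspring=[1, 1, 0, 0], Z_2=2
gen 2: Z_2=2, draws=[0, 4], offspring=[3, 0], Z_3=3
gen 3: Z_3=3, draws=[0, 3, 4], offspring=[3, 1, 0], Z_4=4
gen 4: Z_4=4, draws=[1, 1, 1, 2], offspring=[2, 2, 2, 1], Z_5=7


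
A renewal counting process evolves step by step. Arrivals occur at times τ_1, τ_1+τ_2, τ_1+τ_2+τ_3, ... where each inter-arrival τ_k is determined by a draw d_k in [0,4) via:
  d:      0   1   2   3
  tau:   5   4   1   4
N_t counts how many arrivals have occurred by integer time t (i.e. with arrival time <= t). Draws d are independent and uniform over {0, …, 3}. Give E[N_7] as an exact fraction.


26709/16384

Inter-arrival values over d=0..3: [5, 4, 1, 4]
Each d has probability 1/4, so the pmf of τ is: f(1) = 1/4, f(4) = 1/2, f(5) = 1/4
Renewal equation for m(n) = E[N_n]: condition on τ_1 = k (if k <= n, one arrival plus a fresh copy on the remaining n−k steps): m(n) = F(n) + Σ_{k<=n} f(k)·m(n−k), where F(n) = P(τ <= n) and m(0) = 0
m(1) = F(1) = 1/4
m(2) = F(2) + f(1)·m(1) = 1/4 + 1/4·1/4 = 5/16
m(3) = F(3) + f(1)·m(2) = 1/4 + 1/4·5/16 = 21/64
m(4) = F(4) + f(1)·m(3) = 3/4 + 1/4·21/64 = 213/256
m(5) = F(5) + f(1)·m(4) + f(4)·m(1) = 1 + 1/4·213/256 + 1/2·1/4 = 1365/1024
m(6) = F(6) + f(1)·m(5) + f(4)·m(2) + f(5)·m(1) = 1 + 1/4·1365/1024 + 1/2·5/16 + 1/4·1/4 = 6357/4096
m(7) = F(7) + f(1)·m(6) + f(4)·m(3) + f(5)·m(2) = 1 + 1/4·6357/4096 + 1/2·21/64 + 1/4·5/16 = 26709/16384
E[N_7] = m(7) = 26709/16384


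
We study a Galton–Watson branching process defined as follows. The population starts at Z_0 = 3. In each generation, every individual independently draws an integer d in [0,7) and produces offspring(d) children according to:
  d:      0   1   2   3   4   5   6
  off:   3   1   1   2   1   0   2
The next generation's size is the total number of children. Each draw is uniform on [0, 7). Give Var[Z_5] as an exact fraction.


33277200000/282475249

Outcome values over d=0..6: [3, 1, 1, 2, 1, 0, 2]
Σy = 10, Σy² = 20, M = 7
μ = 10/7 = 10/7,  σ² = 20/7 − (10/7)² = 40/49
V_0 = 0, E_0 = 3
V_1 = 40/49·E_0 + (10/7)²·V_0 = 120/49;  E_1 = 30/7
V_2 = 40/49·E_1 + (10/7)²·V_1 = 20400/2401;  E_2 = 300/49
V_3 = 40/49·E_2 + (10/7)²·V_2 = 2628000/117649;  E_3 = 3000/343
V_4 = 40/49·E_3 + (10/7)²·V_3 = 303960000/5764801;  E_4 = 30000/2401
V_5 = 40/49·E_4 + (10/7)²·V_4 = 33277200000/282475249;  E_5 = 300000/16807


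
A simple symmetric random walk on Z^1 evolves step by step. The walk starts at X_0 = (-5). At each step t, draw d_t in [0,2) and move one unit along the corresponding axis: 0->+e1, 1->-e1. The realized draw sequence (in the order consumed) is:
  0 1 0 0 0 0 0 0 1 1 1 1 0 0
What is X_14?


(-1)

t=0: X=(-5), d=0 → +e1, X_1=(-4)
t=1: X=(-4), d=1 → -e1, X_2=(-5)
t=2: X=(-5), d=0 → +e1, X_3=(-4)
t=3: X=(-4), d=0 → +e1, X_4=(-3)
t=4: X=(-3), d=0 → +e1, X_5=(-2)
t=5: X=(-2), d=0 → +e1, X_6=(-1)
t=6: X=(-1), d=0 → +e1, X_7=(0)
t=7: X=(0), d=0 → +e1, X_8=(1)
t=8: X=(1), d=1 → -e1, X_9=(0)
t=9: X=(0), d=1 → -e1, X_10=(-1)
t=10: X=(-1), d=1 → -e1, X_11=(-2)
t=11: X=(-2), d=1 → -e1, X_12=(-3)
t=12: X=(-3), d=0 → +e1, X_13=(-2)
t=13: X=(-2), d=0 → +e1, X_14=(-1)


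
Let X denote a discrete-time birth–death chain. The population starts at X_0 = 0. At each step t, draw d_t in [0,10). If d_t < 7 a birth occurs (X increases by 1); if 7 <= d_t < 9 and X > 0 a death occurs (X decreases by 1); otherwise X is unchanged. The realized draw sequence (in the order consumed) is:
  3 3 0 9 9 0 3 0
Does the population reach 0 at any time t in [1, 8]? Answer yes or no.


no

t=0: X=0, d=3 → birth, X_1=1
t=1: X=1, d=3 → birth, X_2=2
t=2: X=2, d=0 → birth, X_3=3
t=3: X=3, d=9 → hold, X_4=3
t=4: X=3, d=9 → hold, X_5=3
t=5: X=3, d=0 → birth, X_6=4
t=6: X=4, d=3 → birth, X_7=5
t=7: X=5, d=0 → birth, X_8=6


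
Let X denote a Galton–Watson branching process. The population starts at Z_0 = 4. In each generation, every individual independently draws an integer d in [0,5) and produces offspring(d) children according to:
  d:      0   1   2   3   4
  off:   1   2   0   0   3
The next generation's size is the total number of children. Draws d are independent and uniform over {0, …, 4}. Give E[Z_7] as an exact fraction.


Outcome values over d=0..4: [1, 2, 0, 0, 3]
Σy = 6, Σy² = 14, M = 5
μ = 6/5 = 6/5,  σ² = 14/5 − (6/5)² = 34/25
E[Z_0] = 4
E[Z_1] = 6/5·E[Z_0] = 24/5
E[Z_2] = 6/5·E[Z_1] = 144/25
E[Z_3] = 6/5·E[Z_2] = 864/125
E[Z_4] = 6/5·E[Z_3] = 5184/625
E[Z_5] = 6/5·E[Z_4] = 31104/3125
E[Z_6] = 6/5·E[Z_5] = 186624/15625
E[Z_7] = 6/5·E[Z_6] = 1119744/78125

1119744/78125


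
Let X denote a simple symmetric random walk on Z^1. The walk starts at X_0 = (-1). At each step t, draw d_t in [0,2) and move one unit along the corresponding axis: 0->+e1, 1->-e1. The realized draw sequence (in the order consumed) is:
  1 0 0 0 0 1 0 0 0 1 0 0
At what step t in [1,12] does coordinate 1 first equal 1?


t=0: X=(-1), d=1 → -e1, X_1=(-2)
t=1: X=(-2), d=0 → +e1, X_2=(-1)
t=2: X=(-1), d=0 → +e1, X_3=(0)
t=3: X=(0), d=0 → +e1, X_4=(1)
t=4: X=(1), d=0 → +e1, X_5=(2)
t=5: X=(2), d=1 → -e1, X_6=(1)
t=6: X=(1), d=0 → +e1, X_7=(2)
t=7: X=(2), d=0 → +e1, X_8=(3)
t=8: X=(3), d=0 → +e1, X_9=(4)
t=9: X=(4), d=1 → -e1, X_10=(3)
t=10: X=(3), d=0 → +e1, X_11=(4)
t=11: X=(4), d=0 → +e1, X_12=(5)

4


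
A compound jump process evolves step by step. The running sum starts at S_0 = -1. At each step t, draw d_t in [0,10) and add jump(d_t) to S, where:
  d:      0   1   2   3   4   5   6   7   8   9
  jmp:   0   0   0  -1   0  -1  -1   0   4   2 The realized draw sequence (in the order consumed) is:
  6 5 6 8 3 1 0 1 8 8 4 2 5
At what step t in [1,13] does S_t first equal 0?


4

t=0: S=-1, d=6, jump=-1, S_1=-2
t=1: S=-2, d=5, jump=-1, S_2=-3
t=2: S=-3, d=6, jump=-1, S_3=-4
t=3: S=-4, d=8, jump=4, S_4=0
t=4: S=0, d=3, jump=-1, S_5=-1
t=5: S=-1, d=1, jump=0, S_6=-1
t=6: S=-1, d=0, jump=0, S_7=-1
t=7: S=-1, d=1, jump=0, S_8=-1
t=8: S=-1, d=8, jump=4, S_9=3
t=9: S=3, d=8, jump=4, S_10=7
t=10: S=7, d=4, jump=0, S_11=7
t=11: S=7, d=2, jump=0, S_12=7
t=12: S=7, d=5, jump=-1, S_13=6


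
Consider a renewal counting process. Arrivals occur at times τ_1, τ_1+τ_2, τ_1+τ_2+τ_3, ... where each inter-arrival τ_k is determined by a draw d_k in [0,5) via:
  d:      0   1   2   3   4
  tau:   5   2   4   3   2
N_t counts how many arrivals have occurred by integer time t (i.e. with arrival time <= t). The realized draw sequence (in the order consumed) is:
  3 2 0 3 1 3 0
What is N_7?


2

draw d_1=3: τ_1=3, arrival time A_1=3
draw d_2=2: τ_2=4, arrival time A_2=7
draw d_3=0: τ_3=5, arrival time A_3=12
draw d_4=3: τ_4=3, arrival time A_4=15
draw d_5=1: τ_5=2, arrival time A_5=17
draw d_6=3: τ_6=3, arrival time A_6=20
draw d_7=0: τ_7=5, arrival time A_7=25
N_t over t=0..7: 0:0 1:0 2:0 3:1 4:1 5:1 6:1 7:2


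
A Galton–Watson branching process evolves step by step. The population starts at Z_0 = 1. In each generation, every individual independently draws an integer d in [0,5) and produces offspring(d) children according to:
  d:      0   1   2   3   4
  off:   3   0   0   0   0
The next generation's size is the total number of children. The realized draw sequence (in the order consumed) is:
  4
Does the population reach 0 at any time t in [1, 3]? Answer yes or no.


yes

gen 0: Z_0=1, draws=[4], offspring=[0], Z_1=0
gen 1: Z_1=0, draws=[], offspring=[], Z_2=0
gen 2: Z_2=0, draws=[], offspring=[], Z_3=0


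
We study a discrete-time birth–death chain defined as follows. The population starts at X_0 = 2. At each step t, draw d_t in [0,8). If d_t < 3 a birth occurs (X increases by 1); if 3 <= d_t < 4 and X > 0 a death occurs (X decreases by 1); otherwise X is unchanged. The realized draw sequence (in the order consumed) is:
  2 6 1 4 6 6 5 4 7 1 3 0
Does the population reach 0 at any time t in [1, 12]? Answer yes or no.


t=0: X=2, d=2 → birth, X_1=3
t=1: X=3, d=6 → hold, X_2=3
t=2: X=3, d=1 → birth, X_3=4
t=3: X=4, d=4 → hold, X_4=4
t=4: X=4, d=6 → hold, X_5=4
t=5: X=4, d=6 → hold, X_6=4
t=6: X=4, d=5 → hold, X_7=4
t=7: X=4, d=4 → hold, X_8=4
t=8: X=4, d=7 → hold, X_9=4
t=9: X=4, d=1 → birth, X_10=5
t=10: X=5, d=3 → death, X_11=4
t=11: X=4, d=0 → birth, X_12=5

no


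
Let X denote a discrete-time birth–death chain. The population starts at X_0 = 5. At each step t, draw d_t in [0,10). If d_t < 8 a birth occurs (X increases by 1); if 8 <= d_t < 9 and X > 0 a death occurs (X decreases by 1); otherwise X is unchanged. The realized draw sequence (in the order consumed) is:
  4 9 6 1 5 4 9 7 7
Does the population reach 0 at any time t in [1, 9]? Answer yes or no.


t=0: X=5, d=4 → birth, X_1=6
t=1: X=6, d=9 → hold, X_2=6
t=2: X=6, d=6 → birth, X_3=7
t=3: X=7, d=1 → birth, X_4=8
t=4: X=8, d=5 → birth, X_5=9
t=5: X=9, d=4 → birth, X_6=10
t=6: X=10, d=9 → hold, X_7=10
t=7: X=10, d=7 → birth, X_8=11
t=8: X=11, d=7 → birth, X_9=12

no


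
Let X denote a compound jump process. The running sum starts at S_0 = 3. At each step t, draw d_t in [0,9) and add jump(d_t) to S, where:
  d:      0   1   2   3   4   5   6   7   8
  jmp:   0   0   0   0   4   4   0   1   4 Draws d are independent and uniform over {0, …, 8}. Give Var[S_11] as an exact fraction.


2992/81

Outcome values over d=0..8: [0, 0, 0, 0, 4, 4, 0, 1, 4]
Σy = 13, Σy² = 49, M = 9
μ = 13/9 = 13/9,  σ² = 49/9 − (13/9)² = 272/81
Independent increments: Var[S_11] = 11·σ² = 11·(272/81) = 2992/81


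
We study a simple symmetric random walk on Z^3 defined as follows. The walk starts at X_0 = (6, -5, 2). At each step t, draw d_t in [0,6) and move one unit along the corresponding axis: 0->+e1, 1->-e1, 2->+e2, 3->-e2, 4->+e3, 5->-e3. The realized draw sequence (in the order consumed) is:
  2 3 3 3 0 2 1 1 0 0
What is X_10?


t=0: X=(6, -5, 2), d=2 → +e2, X_1=(6, -4, 2)
t=1: X=(6, -4, 2), d=3 → -e2, X_2=(6, -5, 2)
t=2: X=(6, -5, 2), d=3 → -e2, X_3=(6, -6, 2)
t=3: X=(6, -6, 2), d=3 → -e2, X_4=(6, -7, 2)
t=4: X=(6, -7, 2), d=0 → +e1, X_5=(7, -7, 2)
t=5: X=(7, -7, 2), d=2 → +e2, X_6=(7, -6, 2)
t=6: X=(7, -6, 2), d=1 → -e1, X_7=(6, -6, 2)
t=7: X=(6, -6, 2), d=1 → -e1, X_8=(5, -6, 2)
t=8: X=(5, -6, 2), d=0 → +e1, X_9=(6, -6, 2)
t=9: X=(6, -6, 2), d=0 → +e1, X_10=(7, -6, 2)

(7, -6, 2)


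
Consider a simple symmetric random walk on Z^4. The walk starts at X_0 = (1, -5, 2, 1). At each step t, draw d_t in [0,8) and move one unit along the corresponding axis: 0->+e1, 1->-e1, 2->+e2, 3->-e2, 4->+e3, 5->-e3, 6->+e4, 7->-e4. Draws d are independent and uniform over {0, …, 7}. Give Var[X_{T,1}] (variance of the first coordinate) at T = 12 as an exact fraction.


3

Outcome values over d=0..7: [1, -1, 0, 0, 0, 0, 0, 0]
Σy = 0, Σy² = 2, M = 8
μ = 0/8 = 0,  σ² = 2/8 − (0)² = 1/4
Independent increments: Var[X_12] = 12·σ² = 12·(1/4) = 3


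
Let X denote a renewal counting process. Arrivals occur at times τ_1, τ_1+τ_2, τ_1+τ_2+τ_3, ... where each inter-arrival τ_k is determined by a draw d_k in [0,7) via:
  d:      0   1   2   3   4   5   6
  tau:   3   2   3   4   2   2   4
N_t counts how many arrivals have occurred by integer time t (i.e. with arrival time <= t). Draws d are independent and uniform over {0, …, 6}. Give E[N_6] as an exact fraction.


Inter-arrival values over d=0..6: [3, 2, 3, 4, 2, 2, 4]
Each d has probability 1/7, so the pmf of τ is: f(2) = 3/7, f(3) = 2/7, f(4) = 2/7
Renewal equation for m(n) = E[N_n]: condition on τ_1 = k (if k <= n, one arrival plus a fresh copy on the remaining n−k steps): m(n) = F(n) + Σ_{k<=n} f(k)·m(n−k), where F(n) = P(τ <= n) and m(0) = 0
m(1) = F(1) = 0
m(2) = F(2) = 3/7
m(3) = F(3) = 5/7
m(4) = F(4) + f(2)·m(2) = 1 + 3/7·3/7 = 58/49
m(5) = F(5) + f(2)·m(3) + f(3)·m(2) = 1 + 3/7·5/7 + 2/7·3/7 = 10/7
m(6) = F(6) + f(2)·m(4) + f(3)·m(3) + f(4)·m(2) = 1 + 3/7·58/49 + 2/7·5/7 + 2/7·3/7 = 629/343
E[N_6] = m(6) = 629/343

629/343


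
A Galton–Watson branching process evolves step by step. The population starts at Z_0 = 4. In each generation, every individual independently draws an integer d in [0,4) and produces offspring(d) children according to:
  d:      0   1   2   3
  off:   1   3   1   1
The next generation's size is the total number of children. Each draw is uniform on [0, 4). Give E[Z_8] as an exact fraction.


Outcome values over d=0..3: [1, 3, 1, 1]
Σy = 6, Σy² = 12, M = 4
μ = 6/4 = 3/2,  σ² = 12/4 − (3/2)² = 3/4
E[Z_0] = 4
E[Z_1] = 3/2·E[Z_0] = 6
E[Z_2] = 3/2·E[Z_1] = 9
E[Z_3] = 3/2·E[Z_2] = 27/2
E[Z_4] = 3/2·E[Z_3] = 81/4
E[Z_5] = 3/2·E[Z_4] = 243/8
E[Z_6] = 3/2·E[Z_5] = 729/16
E[Z_7] = 3/2·E[Z_6] = 2187/32
E[Z_8] = 3/2·E[Z_7] = 6561/64

6561/64


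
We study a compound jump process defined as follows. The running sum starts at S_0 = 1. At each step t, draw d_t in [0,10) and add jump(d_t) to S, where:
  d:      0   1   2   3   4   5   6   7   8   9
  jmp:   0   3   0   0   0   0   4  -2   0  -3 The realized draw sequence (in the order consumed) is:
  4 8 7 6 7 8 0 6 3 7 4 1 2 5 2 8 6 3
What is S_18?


10

t=0: S=1, d=4, jump=0, S_1=1
t=1: S=1, d=8, jump=0, S_2=1
t=2: S=1, d=7, jump=-2, S_3=-1
t=3: S=-1, d=6, jump=4, S_4=3
t=4: S=3, d=7, jump=-2, S_5=1
t=5: S=1, d=8, jump=0, S_6=1
t=6: S=1, d=0, jump=0, S_7=1
t=7: S=1, d=6, jump=4, S_8=5
t=8: S=5, d=3, jump=0, S_9=5
t=9: S=5, d=7, jump=-2, S_10=3
t=10: S=3, d=4, jump=0, S_11=3
t=11: S=3, d=1, jump=3, S_12=6
t=12: S=6, d=2, jump=0, S_13=6
t=13: S=6, d=5, jump=0, S_14=6
t=14: S=6, d=2, jump=0, S_15=6
t=15: S=6, d=8, jump=0, S_16=6
t=16: S=6, d=6, jump=4, S_17=10
t=17: S=10, d=3, jump=0, S_18=10


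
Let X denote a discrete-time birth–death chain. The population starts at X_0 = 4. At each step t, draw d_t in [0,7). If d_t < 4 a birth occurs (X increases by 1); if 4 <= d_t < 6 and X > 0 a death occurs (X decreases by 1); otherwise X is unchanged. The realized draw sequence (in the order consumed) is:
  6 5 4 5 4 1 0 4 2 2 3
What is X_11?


4

t=0: X=4, d=6 → hold, X_1=4
t=1: X=4, d=5 → death, X_2=3
t=2: X=3, d=4 → death, X_3=2
t=3: X=2, d=5 → death, X_4=1
t=4: X=1, d=4 → death, X_5=0
t=5: X=0, d=1 → birth, X_6=1
t=6: X=1, d=0 → birth, X_7=2
t=7: X=2, d=4 → death, X_8=1
t=8: X=1, d=2 → birth, X_9=2
t=9: X=2, d=2 → birth, X_10=3
t=10: X=3, d=3 → birth, X_11=4


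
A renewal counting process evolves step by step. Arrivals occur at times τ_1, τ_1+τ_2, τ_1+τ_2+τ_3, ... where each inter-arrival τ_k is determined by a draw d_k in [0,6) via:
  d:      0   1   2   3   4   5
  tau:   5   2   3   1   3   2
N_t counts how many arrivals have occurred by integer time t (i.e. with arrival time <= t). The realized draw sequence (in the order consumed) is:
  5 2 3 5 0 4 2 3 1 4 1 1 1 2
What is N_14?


draw d_1=5: τ_1=2, arrival time A_1=2
draw d_2=2: τ_2=3, arrival time A_2=5
draw d_3=3: τ_3=1, arrival time A_3=6
draw d_4=5: τ_4=2, arrival time A_4=8
draw d_5=0: τ_5=5, arrival time A_5=13
draw d_6=4: τ_6=3, arrival time A_6=16
draw d_7=2: τ_7=3, arrival time A_7=19
draw d_8=3: τ_8=1, arrival time A_8=20
draw d_9=1: τ_9=2, arrival time A_9=22
draw d_10=4: τ_10=3, arrival time A_10=25
draw d_11=1: τ_11=2, arrival time A_11=27
draw d_12=1: τ_12=2, arrival time A_12=29
draw d_13=1: τ_13=2, arrival time A_13=31
draw d_14=2: τ_14=3, arrival time A_14=34
N_t over t=0..14: 0:0 1:0 2:1 3:1 4:1 5:2 6:3 7:3 8:4 9:4 10:4 11:4 12:4 13:5 14:5

5


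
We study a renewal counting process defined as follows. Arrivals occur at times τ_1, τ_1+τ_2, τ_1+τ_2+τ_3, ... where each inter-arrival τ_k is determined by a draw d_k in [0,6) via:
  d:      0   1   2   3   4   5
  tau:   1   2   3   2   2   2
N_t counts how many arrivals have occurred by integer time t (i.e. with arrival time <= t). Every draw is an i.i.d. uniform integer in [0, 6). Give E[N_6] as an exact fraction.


Inter-arrival values over d=0..5: [1, 2, 3, 2, 2, 2]
Each d has probability 1/6, so the pmf of τ is: f(1) = 1/6, f(2) = 2/3, f(3) = 1/6
Renewal equation for m(n) = E[N_n]: condition on τ_1 = k (if k <= n, one arrival plus a fresh copy on the remaining n−k steps): m(n) = F(n) + Σ_{k<=n} f(k)·m(n−k), where F(n) = P(τ <= n) and m(0) = 0
m(1) = F(1) = 1/6
m(2) = F(2) + f(1)·m(1) = 5/6 + 1/6·1/6 = 31/36
m(3) = F(3) + f(1)·m(2) + f(2)·m(1) = 1 + 1/6·31/36 + 2/3·1/6 = 271/216
m(4) = F(4) + f(1)·m(3) + f(2)·m(2) + f(3)·m(1) = 1 + 1/6·271/216 + 2/3·31/36 + 1/6·1/6 = 2347/1296
m(5) = F(5) + f(1)·m(4) + f(2)·m(3) + f(3)·m(2) = 1 + 1/6·2347/1296 + 2/3·271/216 + 1/6·31/36 = 17743/7776
m(6) = F(6) + f(1)·m(5) + f(2)·m(4) + f(3)·m(3) = 1 + 1/6·17743/7776 + 2/3·2347/1296 + 1/6·271/216 = 130483/46656
E[N_6] = m(6) = 130483/46656

130483/46656


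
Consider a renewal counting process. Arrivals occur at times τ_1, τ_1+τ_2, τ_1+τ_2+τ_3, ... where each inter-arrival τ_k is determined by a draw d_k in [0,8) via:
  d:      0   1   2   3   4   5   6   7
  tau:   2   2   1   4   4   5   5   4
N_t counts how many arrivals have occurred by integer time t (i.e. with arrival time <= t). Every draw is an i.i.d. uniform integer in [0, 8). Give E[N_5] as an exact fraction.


Inter-arrival values over d=0..7: [2, 2, 1, 4, 4, 5, 5, 4]
Each d has probability 1/8, so the pmf of τ is: f(1) = 1/8, f(2) = 1/4, f(4) = 3/8, f(5) = 1/4
Renewal equation for m(n) = E[N_n]: condition on τ_1 = k (if k <= n, one arrival plus a fresh copy on the remaining n−k steps): m(n) = F(n) + Σ_{k<=n} f(k)·m(n−k), where F(n) = P(τ <= n) and m(0) = 0
m(1) = F(1) = 1/8
m(2) = F(2) + f(1)·m(1) = 3/8 + 1/8·1/8 = 25/64
m(3) = F(3) + f(1)·m(2) + f(2)·m(1) = 3/8 + 1/8·25/64 + 1/4·1/8 = 233/512
m(4) = F(4) + f(1)·m(3) + f(2)·m(2) = 3/4 + 1/8·233/512 + 1/4·25/64 = 3705/4096
m(5) = F(5) + f(1)·m(4) + f(2)·m(3) + f(4)·m(1) = 1 + 1/8·3705/4096 + 1/4·233/512 + 3/8·1/8 = 41737/32768
E[N_5] = m(5) = 41737/32768

41737/32768


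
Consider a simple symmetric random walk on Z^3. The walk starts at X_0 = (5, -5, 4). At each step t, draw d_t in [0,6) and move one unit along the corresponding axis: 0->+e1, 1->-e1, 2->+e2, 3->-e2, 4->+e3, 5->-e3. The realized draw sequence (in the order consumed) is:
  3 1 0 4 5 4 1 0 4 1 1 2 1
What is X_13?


(2, -5, 6)

t=0: X=(5, -5, 4), d=3 → -e2, X_1=(5, -6, 4)
t=1: X=(5, -6, 4), d=1 → -e1, X_2=(4, -6, 4)
t=2: X=(4, -6, 4), d=0 → +e1, X_3=(5, -6, 4)
t=3: X=(5, -6, 4), d=4 → +e3, X_4=(5, -6, 5)
t=4: X=(5, -6, 5), d=5 → -e3, X_5=(5, -6, 4)
t=5: X=(5, -6, 4), d=4 → +e3, X_6=(5, -6, 5)
t=6: X=(5, -6, 5), d=1 → -e1, X_7=(4, -6, 5)
t=7: X=(4, -6, 5), d=0 → +e1, X_8=(5, -6, 5)
t=8: X=(5, -6, 5), d=4 → +e3, X_9=(5, -6, 6)
t=9: X=(5, -6, 6), d=1 → -e1, X_10=(4, -6, 6)
t=10: X=(4, -6, 6), d=1 → -e1, X_11=(3, -6, 6)
t=11: X=(3, -6, 6), d=2 → +e2, X_12=(3, -5, 6)
t=12: X=(3, -5, 6), d=1 → -e1, X_13=(2, -5, 6)


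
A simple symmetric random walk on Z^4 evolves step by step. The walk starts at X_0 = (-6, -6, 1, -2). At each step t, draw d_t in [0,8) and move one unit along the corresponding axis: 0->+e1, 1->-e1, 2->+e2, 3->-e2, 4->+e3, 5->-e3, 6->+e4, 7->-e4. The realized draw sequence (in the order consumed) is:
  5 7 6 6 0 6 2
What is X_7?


(-5, -5, 0, 0)

t=0: X=(-6, -6, 1, -2), d=5 → -e3, X_1=(-6, -6, 0, -2)
t=1: X=(-6, -6, 0, -2), d=7 → -e4, X_2=(-6, -6, 0, -3)
t=2: X=(-6, -6, 0, -3), d=6 → +e4, X_3=(-6, -6, 0, -2)
t=3: X=(-6, -6, 0, -2), d=6 → +e4, X_4=(-6, -6, 0, -1)
t=4: X=(-6, -6, 0, -1), d=0 → +e1, X_5=(-5, -6, 0, -1)
t=5: X=(-5, -6, 0, -1), d=6 → +e4, X_6=(-5, -6, 0, 0)
t=6: X=(-5, -6, 0, 0), d=2 → +e2, X_7=(-5, -5, 0, 0)


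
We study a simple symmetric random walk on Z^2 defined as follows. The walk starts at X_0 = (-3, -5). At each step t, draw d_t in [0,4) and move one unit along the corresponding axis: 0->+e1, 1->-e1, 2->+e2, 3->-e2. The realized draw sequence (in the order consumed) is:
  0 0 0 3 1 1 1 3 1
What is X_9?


t=0: X=(-3, -5), d=0 → +e1, X_1=(-2, -5)
t=1: X=(-2, -5), d=0 → +e1, X_2=(-1, -5)
t=2: X=(-1, -5), d=0 → +e1, X_3=(0, -5)
t=3: X=(0, -5), d=3 → -e2, X_4=(0, -6)
t=4: X=(0, -6), d=1 → -e1, X_5=(-1, -6)
t=5: X=(-1, -6), d=1 → -e1, X_6=(-2, -6)
t=6: X=(-2, -6), d=1 → -e1, X_7=(-3, -6)
t=7: X=(-3, -6), d=3 → -e2, X_8=(-3, -7)
t=8: X=(-3, -7), d=1 → -e1, X_9=(-4, -7)

(-4, -7)


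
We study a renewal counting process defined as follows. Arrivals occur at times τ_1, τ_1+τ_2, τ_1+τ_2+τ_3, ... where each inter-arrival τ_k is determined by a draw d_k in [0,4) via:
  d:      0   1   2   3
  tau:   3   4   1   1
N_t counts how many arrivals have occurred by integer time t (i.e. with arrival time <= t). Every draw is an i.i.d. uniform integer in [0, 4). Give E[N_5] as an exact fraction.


69/32

Inter-arrival values over d=0..3: [3, 4, 1, 1]
Each d has probability 1/4, so the pmf of τ is: f(1) = 1/2, f(3) = 1/4, f(4) = 1/4
Renewal equation for m(n) = E[N_n]: condition on τ_1 = k (if k <= n, one arrival plus a fresh copy on the remaining n−k steps): m(n) = F(n) + Σ_{k<=n} f(k)·m(n−k), where F(n) = P(τ <= n) and m(0) = 0
m(1) = F(1) = 1/2
m(2) = F(2) + f(1)·m(1) = 1/2 + 1/2·1/2 = 3/4
m(3) = F(3) + f(1)·m(2) = 3/4 + 1/2·3/4 = 9/8
m(4) = F(4) + f(1)·m(3) + f(3)·m(1) = 1 + 1/2·9/8 + 1/4·1/2 = 27/16
m(5) = F(5) + f(1)·m(4) + f(3)·m(2) + f(4)·m(1) = 1 + 1/2·27/16 + 1/4·3/4 + 1/4·1/2 = 69/32
E[N_5] = m(5) = 69/32


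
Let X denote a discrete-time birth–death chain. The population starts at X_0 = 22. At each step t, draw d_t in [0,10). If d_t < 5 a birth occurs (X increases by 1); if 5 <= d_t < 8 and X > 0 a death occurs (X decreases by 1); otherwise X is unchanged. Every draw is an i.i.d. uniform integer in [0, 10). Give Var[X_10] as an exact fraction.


38/5

X can drop by at most 1 per step and X_0 = 22 > T = 10, so X_t >= 22 − t >= 12 > 0 for every t <= 10: the floor at 0 (the 'and X > 0' condition) never binds. Hence X_10 = X_0 + Σ_{t<10} Y_t with i.i.d. increments Y_t = y(d_t) ∈ {+1, −1, 0}.
Outcome values over d=0..9: [1, 1, 1, 1, 1, -1, -1, -1, 0, 0]
Σy = 2, Σy² = 8, M = 10
μ = 2/10 = 1/5,  σ² = 8/10 − (1/5)² = 19/25
Independent increments: Var[X_10] = 10·σ² = 10·(19/25) = 38/5


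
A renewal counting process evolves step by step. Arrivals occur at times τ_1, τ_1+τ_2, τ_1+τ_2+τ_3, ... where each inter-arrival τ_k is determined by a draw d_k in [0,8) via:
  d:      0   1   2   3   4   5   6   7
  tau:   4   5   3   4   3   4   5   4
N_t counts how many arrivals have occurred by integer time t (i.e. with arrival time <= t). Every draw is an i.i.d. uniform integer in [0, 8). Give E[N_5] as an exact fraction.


Inter-arrival values over d=0..7: [4, 5, 3, 4, 3, 4, 5, 4]
Each d has probability 1/8, so the pmf of τ is: f(3) = 1/4, f(4) = 1/2, f(5) = 1/4
Renewal equation for m(n) = E[N_n]: condition on τ_1 = k (if k <= n, one arrival plus a fresh copy on the remaining n−k steps): m(n) = F(n) + Σ_{k<=n} f(k)·m(n−k), where F(n) = P(τ <= n) and m(0) = 0
m(1) = F(1) = 0
m(2) = F(2) = 0
m(3) = F(3) = 1/4
m(4) = F(4) = 3/4
m(5) = F(5) = 1
E[N_5] = m(5) = 1

1


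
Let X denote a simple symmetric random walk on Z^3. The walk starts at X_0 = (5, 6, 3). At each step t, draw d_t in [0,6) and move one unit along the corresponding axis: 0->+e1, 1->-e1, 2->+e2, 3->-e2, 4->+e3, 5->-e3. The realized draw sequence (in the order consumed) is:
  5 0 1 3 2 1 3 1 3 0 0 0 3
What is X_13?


t=0: X=(5, 6, 3), d=5 → -e3, X_1=(5, 6, 2)
t=1: X=(5, 6, 2), d=0 → +e1, X_2=(6, 6, 2)
t=2: X=(6, 6, 2), d=1 → -e1, X_3=(5, 6, 2)
t=3: X=(5, 6, 2), d=3 → -e2, X_4=(5, 5, 2)
t=4: X=(5, 5, 2), d=2 → +e2, X_5=(5, 6, 2)
t=5: X=(5, 6, 2), d=1 → -e1, X_6=(4, 6, 2)
t=6: X=(4, 6, 2), d=3 → -e2, X_7=(4, 5, 2)
t=7: X=(4, 5, 2), d=1 → -e1, X_8=(3, 5, 2)
t=8: X=(3, 5, 2), d=3 → -e2, X_9=(3, 4, 2)
t=9: X=(3, 4, 2), d=0 → +e1, X_10=(4, 4, 2)
t=10: X=(4, 4, 2), d=0 → +e1, X_11=(5, 4, 2)
t=11: X=(5, 4, 2), d=0 → +e1, X_12=(6, 4, 2)
t=12: X=(6, 4, 2), d=3 → -e2, X_13=(6, 3, 2)

(6, 3, 2)


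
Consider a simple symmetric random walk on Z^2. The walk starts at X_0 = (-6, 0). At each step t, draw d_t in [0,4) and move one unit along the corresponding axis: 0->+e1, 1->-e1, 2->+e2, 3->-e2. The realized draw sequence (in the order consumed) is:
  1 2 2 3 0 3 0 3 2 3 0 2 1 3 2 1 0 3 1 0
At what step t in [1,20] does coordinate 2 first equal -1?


t=0: X=(-6, 0), d=1 → -e1, X_1=(-7, 0)
t=1: X=(-7, 0), d=2 → +e2, X_2=(-7, 1)
t=2: X=(-7, 1), d=2 → +e2, X_3=(-7, 2)
t=3: X=(-7, 2), d=3 → -e2, X_4=(-7, 1)
t=4: X=(-7, 1), d=0 → +e1, X_5=(-6, 1)
t=5: X=(-6, 1), d=3 → -e2, X_6=(-6, 0)
t=6: X=(-6, 0), d=0 → +e1, X_7=(-5, 0)
t=7: X=(-5, 0), d=3 → -e2, X_8=(-5, -1)
t=8: X=(-5, -1), d=2 → +e2, X_9=(-5, 0)
t=9: X=(-5, 0), d=3 → -e2, X_10=(-5, -1)
t=10: X=(-5, -1), d=0 → +e1, X_11=(-4, -1)
t=11: X=(-4, -1), d=2 → +e2, X_12=(-4, 0)
t=12: X=(-4, 0), d=1 → -e1, X_13=(-5, 0)
t=13: X=(-5, 0), d=3 → -e2, X_14=(-5, -1)
t=14: X=(-5, -1), d=2 → +e2, X_15=(-5, 0)
t=15: X=(-5, 0), d=1 → -e1, X_16=(-6, 0)
t=16: X=(-6, 0), d=0 → +e1, X_17=(-5, 0)
t=17: X=(-5, 0), d=3 → -e2, X_18=(-5, -1)
t=18: X=(-5, -1), d=1 → -e1, X_19=(-6, -1)
t=19: X=(-6, -1), d=0 → +e1, X_20=(-5, -1)

8


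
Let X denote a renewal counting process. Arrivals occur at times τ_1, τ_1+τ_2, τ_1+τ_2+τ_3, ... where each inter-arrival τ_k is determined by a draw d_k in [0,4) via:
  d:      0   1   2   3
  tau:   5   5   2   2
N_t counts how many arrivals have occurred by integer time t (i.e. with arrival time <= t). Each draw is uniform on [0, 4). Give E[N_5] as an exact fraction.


5/4

Inter-arrival values over d=0..3: [5, 5, 2, 2]
Each d has probability 1/4, so the pmf of τ is: f(2) = 1/2, f(5) = 1/2
Renewal equation for m(n) = E[N_n]: condition on τ_1 = k (if k <= n, one arrival plus a fresh copy on the remaining n−k steps): m(n) = F(n) + Σ_{k<=n} f(k)·m(n−k), where F(n) = P(τ <= n) and m(0) = 0
m(1) = F(1) = 0
m(2) = F(2) = 1/2
m(3) = F(3) = 1/2
m(4) = F(4) + f(2)·m(2) = 1/2 + 1/2·1/2 = 3/4
m(5) = F(5) + f(2)·m(3) = 1 + 1/2·1/2 = 5/4
E[N_5] = m(5) = 5/4


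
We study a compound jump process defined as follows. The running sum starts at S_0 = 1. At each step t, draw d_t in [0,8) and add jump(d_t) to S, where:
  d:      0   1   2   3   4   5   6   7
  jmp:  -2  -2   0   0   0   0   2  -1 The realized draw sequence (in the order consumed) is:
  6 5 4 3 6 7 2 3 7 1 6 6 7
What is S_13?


t=0: S=1, d=6, jump=2, S_1=3
t=1: S=3, d=5, jump=0, S_2=3
t=2: S=3, d=4, jump=0, S_3=3
t=3: S=3, d=3, jump=0, S_4=3
t=4: S=3, d=6, jump=2, S_5=5
t=5: S=5, d=7, jump=-1, S_6=4
t=6: S=4, d=2, jump=0, S_7=4
t=7: S=4, d=3, jump=0, S_8=4
t=8: S=4, d=7, jump=-1, S_9=3
t=9: S=3, d=1, jump=-2, S_10=1
t=10: S=1, d=6, jump=2, S_11=3
t=11: S=3, d=6, jump=2, S_12=5
t=12: S=5, d=7, jump=-1, S_13=4

4


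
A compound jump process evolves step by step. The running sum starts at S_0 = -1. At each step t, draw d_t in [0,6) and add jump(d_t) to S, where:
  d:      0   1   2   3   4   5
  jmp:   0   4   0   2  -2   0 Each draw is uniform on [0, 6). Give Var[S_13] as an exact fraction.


416/9

Outcome values over d=0..5: [0, 4, 0, 2, -2, 0]
Σy = 4, Σy² = 24, M = 6
μ = 4/6 = 2/3,  σ² = 24/6 − (2/3)² = 32/9
Independent increments: Var[S_13] = 13·σ² = 13·(32/9) = 416/9


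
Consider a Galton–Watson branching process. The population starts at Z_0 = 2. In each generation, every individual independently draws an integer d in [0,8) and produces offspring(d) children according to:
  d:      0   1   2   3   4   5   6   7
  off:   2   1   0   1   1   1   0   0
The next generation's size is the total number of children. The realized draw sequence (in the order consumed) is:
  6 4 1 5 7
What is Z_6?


gen 0: Z_0=2, draws=[6, 4], offspring=[0, 1], Z_1=1
gen 1: Z_1=1, draws=[1], offspring=[1], Z_2=1
gen 2: Z_2=1, draws=[5], offspring=[1], Z_3=1
gen 3: Z_3=1, draws=[7], offspring=[0], Z_4=0
gen 4: Z_4=0, draws=[], offspring=[], Z_5=0
gen 5: Z_5=0, draws=[], offspring=[], Z_6=0

0


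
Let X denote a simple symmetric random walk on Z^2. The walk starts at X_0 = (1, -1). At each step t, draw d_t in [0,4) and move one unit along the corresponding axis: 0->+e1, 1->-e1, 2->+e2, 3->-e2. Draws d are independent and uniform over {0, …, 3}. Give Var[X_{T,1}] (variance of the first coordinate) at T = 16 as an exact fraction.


Outcome values over d=0..3: [1, -1, 0, 0]
Σy = 0, Σy² = 2, M = 4
μ = 0/4 = 0,  σ² = 2/4 − (0)² = 1/2
Independent increments: Var[X_16] = 16·σ² = 16·(1/2) = 8

8


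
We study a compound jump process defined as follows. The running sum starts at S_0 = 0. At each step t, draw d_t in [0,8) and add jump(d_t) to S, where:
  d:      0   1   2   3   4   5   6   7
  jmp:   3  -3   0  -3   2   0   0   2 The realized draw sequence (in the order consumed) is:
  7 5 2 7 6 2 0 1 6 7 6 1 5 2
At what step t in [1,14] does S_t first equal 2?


1

t=0: S=0, d=7, jump=2, S_1=2
t=1: S=2, d=5, jump=0, S_2=2
t=2: S=2, d=2, jump=0, S_3=2
t=3: S=2, d=7, jump=2, S_4=4
t=4: S=4, d=6, jump=0, S_5=4
t=5: S=4, d=2, jump=0, S_6=4
t=6: S=4, d=0, jump=3, S_7=7
t=7: S=7, d=1, jump=-3, S_8=4
t=8: S=4, d=6, jump=0, S_9=4
t=9: S=4, d=7, jump=2, S_10=6
t=10: S=6, d=6, jump=0, S_11=6
t=11: S=6, d=1, jump=-3, S_12=3
t=12: S=3, d=5, jump=0, S_13=3
t=13: S=3, d=2, jump=0, S_14=3


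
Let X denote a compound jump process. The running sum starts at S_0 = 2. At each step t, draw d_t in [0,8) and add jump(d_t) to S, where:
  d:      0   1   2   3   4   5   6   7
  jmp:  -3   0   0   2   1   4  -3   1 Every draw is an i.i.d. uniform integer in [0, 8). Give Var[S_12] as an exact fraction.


Outcome values over d=0..7: [-3, 0, 0, 2, 1, 4, -3, 1]
Σy = 2, Σy² = 40, M = 8
μ = 2/8 = 1/4,  σ² = 40/8 − (1/4)² = 79/16
Independent increments: Var[S_12] = 12·σ² = 12·(79/16) = 237/4

237/4


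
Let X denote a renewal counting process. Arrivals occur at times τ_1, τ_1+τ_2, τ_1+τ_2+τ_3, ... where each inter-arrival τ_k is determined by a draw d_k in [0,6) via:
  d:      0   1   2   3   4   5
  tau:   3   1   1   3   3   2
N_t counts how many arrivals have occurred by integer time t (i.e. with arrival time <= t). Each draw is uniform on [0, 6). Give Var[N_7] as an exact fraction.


Inter-arrival values over d=0..5: [3, 1, 1, 3, 3, 2]
Each d has probability 1/6, so the pmf of τ is: f(1) = 1/3, f(2) = 1/6, f(3) = 1/2
Let p_n(j) = P(N_n = j), with p_0 = [1]. Condition on τ_1: p_n(0) = P(τ > n), and for j >= 1, p_n(j) = Σ_{k<=n} f(k)·p_{n−k}(j−1)
p_1 = [2/3, 1/3]  (j = 0..1)
p_2 = [1/2, 7/18, 1/9]  (j = 0..2)
p_3 = [0, 7/9, 5/27, 1/27]  (j = 0..3)
p_4 = [0, 5/12, 53/108, 13/162, 1/81]  (j = 0..4)
p_5 = [0, 1/4, 25/54, 1/4, 8/243, 1/243]  (j = 0..5)
p_6 = [0, 0, 13/24, 71/216, 28/243, 19/1458, 1/729]  (j = 0..6)
p_7 = [0, 0, 1/4, 163/324, 31/162, 73/1458, 11/2187, 1/2187]  (j = 0..7)
E[N_7] = Σ j·p_7(j) = 26755/8748;  E[N_7²] = Σ j²·p_7(j) = 87871/8748
Var[N_7] = 87871/8748 − (26755/8748)² = 52865483/76527504

52865483/76527504


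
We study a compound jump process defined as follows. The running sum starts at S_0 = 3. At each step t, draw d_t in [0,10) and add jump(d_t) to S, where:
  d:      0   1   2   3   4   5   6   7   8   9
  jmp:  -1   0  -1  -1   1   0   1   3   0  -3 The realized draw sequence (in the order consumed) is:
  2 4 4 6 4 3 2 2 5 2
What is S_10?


2

t=0: S=3, d=2, jump=-1, S_1=2
t=1: S=2, d=4, jump=1, S_2=3
t=2: S=3, d=4, jump=1, S_3=4
t=3: S=4, d=6, jump=1, S_4=5
t=4: S=5, d=4, jump=1, S_5=6
t=5: S=6, d=3, jump=-1, S_6=5
t=6: S=5, d=2, jump=-1, S_7=4
t=7: S=4, d=2, jump=-1, S_8=3
t=8: S=3, d=5, jump=0, S_9=3
t=9: S=3, d=2, jump=-1, S_10=2


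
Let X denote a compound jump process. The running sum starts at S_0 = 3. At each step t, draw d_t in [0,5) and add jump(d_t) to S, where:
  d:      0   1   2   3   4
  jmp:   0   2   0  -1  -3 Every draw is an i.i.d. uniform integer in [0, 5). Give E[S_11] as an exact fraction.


-7/5

Outcome values over d=0..4: [0, 2, 0, -1, -3]
Σy = -2, Σy² = 14, M = 5
μ = -2/5 = -2/5,  σ² = 14/5 − (-2/5)² = 66/25
E[S_11] = 3 + 11·(-2/5) = -7/5


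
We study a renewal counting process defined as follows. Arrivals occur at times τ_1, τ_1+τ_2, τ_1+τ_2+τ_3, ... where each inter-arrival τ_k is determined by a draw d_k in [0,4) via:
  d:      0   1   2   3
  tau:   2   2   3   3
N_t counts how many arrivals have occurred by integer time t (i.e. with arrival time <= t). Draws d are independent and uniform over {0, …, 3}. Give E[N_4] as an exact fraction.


5/4

Inter-arrival values over d=0..3: [2, 2, 3, 3]
Each d has probability 1/4, so the pmf of τ is: f(2) = 1/2, f(3) = 1/2
Renewal equation for m(n) = E[N_n]: condition on τ_1 = k (if k <= n, one arrival plus a fresh copy on the remaining n−k steps): m(n) = F(n) + Σ_{k<=n} f(k)·m(n−k), where F(n) = P(τ <= n) and m(0) = 0
m(1) = F(1) = 0
m(2) = F(2) = 1/2
m(3) = F(3) = 1
m(4) = F(4) + f(2)·m(2) = 1 + 1/2·1/2 = 5/4
E[N_4] = m(4) = 5/4


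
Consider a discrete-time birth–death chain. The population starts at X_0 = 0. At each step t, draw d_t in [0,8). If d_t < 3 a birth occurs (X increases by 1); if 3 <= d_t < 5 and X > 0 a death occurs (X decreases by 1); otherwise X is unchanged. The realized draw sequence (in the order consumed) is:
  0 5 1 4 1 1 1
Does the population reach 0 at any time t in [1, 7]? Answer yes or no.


no

t=0: X=0, d=0 → birth, X_1=1
t=1: X=1, d=5 → hold, X_2=1
t=2: X=1, d=1 → birth, X_3=2
t=3: X=2, d=4 → death, X_4=1
t=4: X=1, d=1 → birth, X_5=2
t=5: X=2, d=1 → birth, X_6=3
t=6: X=3, d=1 → birth, X_7=4


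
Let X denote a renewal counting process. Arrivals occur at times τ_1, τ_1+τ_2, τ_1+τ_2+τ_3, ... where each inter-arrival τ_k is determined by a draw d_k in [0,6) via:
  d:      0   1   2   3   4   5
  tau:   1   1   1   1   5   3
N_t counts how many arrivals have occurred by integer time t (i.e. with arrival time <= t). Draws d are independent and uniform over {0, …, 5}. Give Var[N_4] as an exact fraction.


45197/26244

Inter-arrival values over d=0..5: [1, 1, 1, 1, 5, 3]
Each d has probability 1/6, so the pmf of τ is: f(1) = 2/3, f(3) = 1/6, f(5) = 1/6
Let p_n(j) = P(N_n = j), with p_0 = [1]. Condition on τ_1: p_n(0) = P(τ > n), and for j >= 1, p_n(j) = Σ_{k<=n} f(k)·p_{n−k}(j−1)
p_1 = [1/3, 2/3]  (j = 0..1)
p_2 = [1/3, 2/9, 4/9]  (j = 0..2)
p_3 = [1/6, 7/18, 4/27, 8/27]  (j = 0..3)
p_4 = [1/6, 1/6, 10/27, 8/81, 16/81]  (j = 0..4)
E[N_4] = Σ j·p_4(j) = 323/162;  E[N_4²] = Σ j²·p_4(j) = 923/162
Var[N_4] = 923/162 − (323/162)² = 45197/26244
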